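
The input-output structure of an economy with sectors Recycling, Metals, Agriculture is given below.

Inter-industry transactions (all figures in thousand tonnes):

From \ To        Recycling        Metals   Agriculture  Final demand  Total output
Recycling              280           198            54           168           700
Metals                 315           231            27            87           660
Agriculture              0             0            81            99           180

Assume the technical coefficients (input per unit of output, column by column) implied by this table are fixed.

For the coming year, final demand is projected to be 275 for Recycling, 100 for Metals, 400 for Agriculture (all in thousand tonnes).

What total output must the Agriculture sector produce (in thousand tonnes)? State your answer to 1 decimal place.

Technical coefficients a_ij = z_ij / X_j:
  a_RR = 280/700 = 0.40, a_MR = 315/700 = 0.45, a_AR = 0/700 = 0.00
  a_RM = 198/660 = 0.30, a_MM = 231/660 = 0.35, a_AM = 0/660 = 0.00
  a_RA = 54/180 = 0.30, a_MA = 27/180 = 0.15, a_AA = 81/180 = 0.45
I − A =
  [   0.60    -0.30    -0.30]
  [  -0.45     0.65    -0.15]
  [   0.00     0.00     0.55]
Cofactors of I−A, C_ij = (−1)^(i+j)·(minor ij) (rows/columns in the sector order above):
  C_11 = (0.65)(0.55) − (-0.15)(0.00) = 0.3575
  C_12 = −[(-0.45)(0.55) − (-0.15)(0.00)] = 0.2475
  C_13 = (-0.45)(0.00) − (0.65)(0.00) = 0.0000
  C_21 = −[(-0.30)(0.55) − (-0.30)(0.00)] = 0.1650
  C_22 = (0.60)(0.55) − (-0.30)(0.00) = 0.3300
  C_23 = −[(0.60)(0.00) − (-0.30)(0.00)] = 0.0000
  C_31 = (-0.30)(-0.15) − (-0.30)(0.65) = 0.2400
  C_32 = −[(0.60)(-0.15) − (-0.30)(-0.45)] = 0.2250
  C_33 = (0.60)(0.65) − (-0.30)(-0.45) = 0.2550
det(I−A) = Σ_j (I−A)_1j·C_1j = (0.60)(0.3575) + (-0.30)(0.2475) + (-0.30)(0.0000) = 0.14025
adj(I−A) = Cᵀ =
  [ 0.3575   0.1650   0.2400]
  [ 0.2475   0.3300   0.2250]
  [ 0.0000   0.0000   0.2550]
(I − A)⁻¹ = adj(I−A) / det(I−A) ≈
  [   2.5490     1.1765     1.7112]
  [   1.7647     2.3529     1.6043]
  [   0.0000     0.0000     1.8182]
x = (I − A)⁻¹ d = adj(I−A)·d / det(I−A), with det(I−A) = 0.14025:
  x_R = (0.3575·275 + 0.1650·100 + 0.2400·400) / 0.14025 = 210.8125 / 0.14025 ≈ 1503.1
  x_M = (0.2475·275 + 0.3300·100 + 0.2250·400) / 0.14025 = 191.0625 / 0.14025 ≈ 1362.3
  x_A = (0.0000·275 + 0.0000·100 + 0.2550·400) / 0.14025 = 102.00 / 0.14025 ≈ 727.3

x_A = 727.3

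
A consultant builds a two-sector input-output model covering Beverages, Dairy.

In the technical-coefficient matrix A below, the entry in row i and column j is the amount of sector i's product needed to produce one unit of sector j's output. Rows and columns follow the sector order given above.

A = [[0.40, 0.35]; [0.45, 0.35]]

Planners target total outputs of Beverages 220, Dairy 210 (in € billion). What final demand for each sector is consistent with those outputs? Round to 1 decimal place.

d_B = 58.5, d_D = 37.5

I − A =
  [   0.60    -0.35]
  [  -0.45     0.65]
d = (I − A) x:
  d_B = (+0.60)·220 + (-0.35)·210 = 58.5
  d_D = (-0.45)·220 + (+0.65)·210 = 37.5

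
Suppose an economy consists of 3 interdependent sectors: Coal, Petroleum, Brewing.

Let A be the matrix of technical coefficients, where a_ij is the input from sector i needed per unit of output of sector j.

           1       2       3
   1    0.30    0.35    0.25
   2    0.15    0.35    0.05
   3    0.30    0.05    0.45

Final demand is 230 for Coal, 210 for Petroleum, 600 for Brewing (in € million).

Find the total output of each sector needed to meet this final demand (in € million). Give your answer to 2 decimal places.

I − A =
  [   0.70    -0.35    -0.25]
  [  -0.15     0.65    -0.05]
  [  -0.30    -0.05     0.55]
Cofactors of I−A, C_ij = (−1)^(i+j)·(minor ij) (rows/columns in the sector order above):
  C_11 = (0.65)(0.55) − (-0.05)(-0.05) = 0.3550
  C_12 = −[(-0.15)(0.55) − (-0.05)(-0.30)] = 0.0975
  C_13 = (-0.15)(-0.05) − (0.65)(-0.30) = 0.2025
  C_21 = −[(-0.35)(0.55) − (-0.25)(-0.05)] = 0.2050
  C_22 = (0.70)(0.55) − (-0.25)(-0.30) = 0.3100
  C_23 = −[(0.70)(-0.05) − (-0.35)(-0.30)] = 0.1400
  C_31 = (-0.35)(-0.05) − (-0.25)(0.65) = 0.1800
  C_32 = −[(0.70)(-0.05) − (-0.25)(-0.15)] = 0.0725
  C_33 = (0.70)(0.65) − (-0.35)(-0.15) = 0.4025
det(I−A) = Σ_j (I−A)_1j·C_1j = (0.70)(0.3550) + (-0.35)(0.0975) + (-0.25)(0.2025) = 0.16375
adj(I−A) = Cᵀ =
  [ 0.3550   0.2050   0.1800]
  [ 0.0975   0.3100   0.0725]
  [ 0.2025   0.1400   0.4025]
(I − A)⁻¹ = adj(I−A) / det(I−A) ≈
  [   2.1679     1.2519     1.0992]
  [   0.5954     1.8931     0.4427]
  [   1.2366     0.8550     2.4580]
x = (I − A)⁻¹ d = adj(I−A)·d / det(I−A), with det(I−A) = 0.16375:
  x_1 = (0.3550·230 + 0.2050·210 + 0.1800·600) / 0.16375 = 232.70 / 0.16375 ≈ 1421.07
  x_2 = (0.0975·230 + 0.3100·210 + 0.0725·600) / 0.16375 = 131.025 / 0.16375 ≈ 800.15
  x_3 = (0.2025·230 + 0.1400·210 + 0.4025·600) / 0.16375 = 317.475 / 0.16375 ≈ 1938.78

x_1 = 1421.07, x_2 = 800.15, x_3 = 1938.78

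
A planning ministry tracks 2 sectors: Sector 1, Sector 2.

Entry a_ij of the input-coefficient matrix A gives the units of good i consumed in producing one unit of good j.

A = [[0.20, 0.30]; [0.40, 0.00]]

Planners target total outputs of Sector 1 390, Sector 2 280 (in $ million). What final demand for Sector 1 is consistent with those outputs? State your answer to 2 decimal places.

I − A =
  [   0.80    -0.30]
  [  -0.40     1.00]
d = (I − A) x:
  d_1 = (+0.80)·390 + (-0.30)·280 = 228.00
  d_2 = (-0.40)·390 + (+1.00)·280 = 124.00

d_1 = 228.00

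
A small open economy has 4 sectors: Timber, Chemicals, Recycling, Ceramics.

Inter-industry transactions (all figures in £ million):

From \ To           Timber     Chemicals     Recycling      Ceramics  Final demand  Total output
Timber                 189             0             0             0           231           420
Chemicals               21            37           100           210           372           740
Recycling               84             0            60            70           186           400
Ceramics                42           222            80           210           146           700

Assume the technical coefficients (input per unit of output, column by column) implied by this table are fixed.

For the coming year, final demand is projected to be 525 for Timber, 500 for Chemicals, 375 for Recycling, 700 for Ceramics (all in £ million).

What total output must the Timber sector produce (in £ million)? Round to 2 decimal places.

Technical coefficients a_ij = z_ij / X_j:
  a_11 = 189/420 = 0.45, a_21 = 21/420 = 0.05, a_31 = 84/420 = 0.20, a_41 = 42/420 = 0.10
  a_12 = 0/740 = 0.00, a_22 = 37/740 = 0.05, a_32 = 0/740 = 0.00, a_42 = 222/740 = 0.30
  a_13 = 0/400 = 0.00, a_23 = 100/400 = 0.25, a_33 = 60/400 = 0.15, a_43 = 80/400 = 0.20
  a_14 = 0/700 = 0.00, a_24 = 210/700 = 0.30, a_34 = 70/700 = 0.10, a_44 = 210/700 = 0.30
I − A =
  [   0.55     0.00     0.00     0.00]
  [  -0.05     0.95    -0.25    -0.30]
  [  -0.20     0.00     0.85    -0.10]
  [  -0.10    -0.30    -0.20     0.70]
Compute the cofactors C_ij = (−1)^(i+j)·(3×3 minor ij) of I−A; the adjugate is their transpose:
adj(I−A) = Cᵀ =
  [ 0.462250   0.000000   0.000000   0.000000]
  [ 0.103750   0.316250   0.129250   0.154000]
  [ 0.126000   0.016500   0.316250   0.052250]
  [ 0.146500   0.140250   0.145750   0.444125]
det(I−A) = Σ_j (I−A)_1j·C_1j = (0.55)(0.462250) + (0.00)(0.103750) + (0.00)(0.126000) + (0.00)(0.146500) = 0.2542375
(I − A)⁻¹ = adj(I−A) / det(I−A) ≈
  [   1.8182     0.0000     0.0000     0.0000]
  [   0.4081     1.2439     0.5084     0.6057]
  [   0.4956     0.0649     1.2439     0.2055]
  [   0.5762     0.5516     0.5733     1.7469]
x = (I − A)⁻¹ d = adj(I−A)·d / det(I−A), with det(I−A) = 0.2542375:
  x_1 = (0.462250·525 + 0.000000·500 + 0.000000·375 + 0.000000·700) / 0.2542375 = 242.68125 / 0.2542375 ≈ 954.55
  x_2 = (0.103750·525 + 0.316250·500 + 0.129250·375 + 0.154000·700) / 0.2542375 = 368.8625 / 0.2542375 ≈ 1450.86
  x_3 = (0.126000·525 + 0.016500·500 + 0.316250·375 + 0.052250·700) / 0.2542375 = 229.56875 / 0.2542375 ≈ 902.97
  x_4 = (0.146500·525 + 0.140250·500 + 0.145750·375 + 0.444125·700) / 0.2542375 = 512.58125 / 0.2542375 ≈ 2016.15

x_1 = 954.55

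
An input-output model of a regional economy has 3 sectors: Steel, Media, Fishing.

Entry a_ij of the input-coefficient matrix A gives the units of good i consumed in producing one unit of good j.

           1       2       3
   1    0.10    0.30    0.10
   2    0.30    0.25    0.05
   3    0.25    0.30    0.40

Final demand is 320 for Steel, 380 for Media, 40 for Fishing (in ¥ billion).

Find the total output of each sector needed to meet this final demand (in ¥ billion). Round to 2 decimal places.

x_1 = 727.45, x_2 = 850.65, x_3 = 795.10

I − A =
  [   0.90    -0.30    -0.10]
  [  -0.30     0.75    -0.05]
  [  -0.25    -0.30     0.60]
Cofactors of I−A, C_ij = (−1)^(i+j)·(minor ij) (rows/columns in the sector order above):
  C_11 = (0.75)(0.60) − (-0.05)(-0.30) = 0.4350
  C_12 = −[(-0.30)(0.60) − (-0.05)(-0.25)] = 0.1925
  C_13 = (-0.30)(-0.30) − (0.75)(-0.25) = 0.2775
  C_21 = −[(-0.30)(0.60) − (-0.10)(-0.30)] = 0.2100
  C_22 = (0.90)(0.60) − (-0.10)(-0.25) = 0.5150
  C_23 = −[(0.90)(-0.30) − (-0.30)(-0.25)] = 0.3450
  C_31 = (-0.30)(-0.05) − (-0.10)(0.75) = 0.0900
  C_32 = −[(0.90)(-0.05) − (-0.10)(-0.30)] = 0.0750
  C_33 = (0.90)(0.75) − (-0.30)(-0.30) = 0.5850
det(I−A) = Σ_j (I−A)_1j·C_1j = (0.90)(0.4350) + (-0.30)(0.1925) + (-0.10)(0.2775) = 0.3060
adj(I−A) = Cᵀ =
  [ 0.4350   0.2100   0.0900]
  [ 0.1925   0.5150   0.0750]
  [ 0.2775   0.3450   0.5850]
(I − A)⁻¹ = adj(I−A) / det(I−A) ≈
  [   1.4216     0.6863     0.2941]
  [   0.6291     1.6830     0.2451]
  [   0.9069     1.1275     1.9118]
x = (I − A)⁻¹ d = adj(I−A)·d / det(I−A), with det(I−A) = 0.3060:
  x_1 = (0.4350·320 + 0.2100·380 + 0.0900·40) / 0.3060 = 222.60 / 0.3060 ≈ 727.45
  x_2 = (0.1925·320 + 0.5150·380 + 0.0750·40) / 0.3060 = 260.30 / 0.3060 ≈ 850.65
  x_3 = (0.2775·320 + 0.3450·380 + 0.5850·40) / 0.3060 = 243.30 / 0.3060 ≈ 795.10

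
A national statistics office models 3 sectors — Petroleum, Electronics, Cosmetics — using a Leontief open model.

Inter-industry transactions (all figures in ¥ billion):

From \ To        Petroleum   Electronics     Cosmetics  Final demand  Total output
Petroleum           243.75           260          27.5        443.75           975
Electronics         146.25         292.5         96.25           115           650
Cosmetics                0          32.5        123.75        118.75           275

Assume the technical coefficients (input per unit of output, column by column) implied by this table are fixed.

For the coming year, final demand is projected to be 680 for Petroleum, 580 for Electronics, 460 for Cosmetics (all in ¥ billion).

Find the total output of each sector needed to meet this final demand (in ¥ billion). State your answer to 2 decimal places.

Technical coefficients a_ij = z_ij / X_j:
  a_11 = 243.75/975 = 0.25, a_21 = 146.25/975 = 0.15, a_31 = 0/975 = 0.00
  a_12 = 260/650 = 0.40, a_22 = 292.5/650 = 0.45, a_32 = 32.5/650 = 0.05
  a_13 = 27.5/275 = 0.10, a_23 = 96.25/275 = 0.35, a_33 = 123.75/275 = 0.45
I − A =
  [   0.75    -0.40    -0.10]
  [  -0.15     0.55    -0.35]
  [   0.00    -0.05     0.55]
Cofactors of I−A, C_ij = (−1)^(i+j)·(minor ij) (rows/columns in the sector order above):
  C_11 = (0.55)(0.55) − (-0.35)(-0.05) = 0.2850
  C_12 = −[(-0.15)(0.55) − (-0.35)(0.00)] = 0.0825
  C_13 = (-0.15)(-0.05) − (0.55)(0.00) = 0.0075
  C_21 = −[(-0.40)(0.55) − (-0.10)(-0.05)] = 0.2250
  C_22 = (0.75)(0.55) − (-0.10)(0.00) = 0.4125
  C_23 = −[(0.75)(-0.05) − (-0.40)(0.00)] = 0.0375
  C_31 = (-0.40)(-0.35) − (-0.10)(0.55) = 0.1950
  C_32 = −[(0.75)(-0.35) − (-0.10)(-0.15)] = 0.2775
  C_33 = (0.75)(0.55) − (-0.40)(-0.15) = 0.3525
det(I−A) = Σ_j (I−A)_1j·C_1j = (0.75)(0.2850) + (-0.40)(0.0825) + (-0.10)(0.0075) = 0.1800
adj(I−A) = Cᵀ =
  [ 0.2850   0.2250   0.1950]
  [ 0.0825   0.4125   0.2775]
  [ 0.0075   0.0375   0.3525]
(I − A)⁻¹ = adj(I−A) / det(I−A) ≈
  [   1.5833     1.2500     1.0833]
  [   0.4583     2.2917     1.5417]
  [   0.0417     0.2083     1.9583]
x = (I − A)⁻¹ d = adj(I−A)·d / det(I−A), with det(I−A) = 0.1800:
  x_1 = (0.2850·680 + 0.2250·580 + 0.1950·460) / 0.1800 = 414.00 / 0.1800 = 2300.00
  x_2 = (0.0825·680 + 0.4125·580 + 0.2775·460) / 0.1800 = 423.00 / 0.1800 = 2350.00
  x_3 = (0.0075·680 + 0.0375·580 + 0.3525·460) / 0.1800 = 189.00 / 0.1800 = 1050.00

x_1 = 2300.00, x_2 = 2350.00, x_3 = 1050.00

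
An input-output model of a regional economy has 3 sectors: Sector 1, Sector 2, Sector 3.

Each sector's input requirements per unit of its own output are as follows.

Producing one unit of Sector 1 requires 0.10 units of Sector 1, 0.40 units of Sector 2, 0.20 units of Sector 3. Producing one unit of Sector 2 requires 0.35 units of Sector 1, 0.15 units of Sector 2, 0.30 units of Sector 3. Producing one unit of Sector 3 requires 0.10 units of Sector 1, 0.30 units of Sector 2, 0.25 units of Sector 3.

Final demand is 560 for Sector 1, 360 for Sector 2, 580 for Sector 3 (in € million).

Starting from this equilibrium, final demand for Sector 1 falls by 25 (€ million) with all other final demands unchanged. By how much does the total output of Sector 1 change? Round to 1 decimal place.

I − A =
  [   0.90    -0.35    -0.10]
  [  -0.40     0.85    -0.30]
  [  -0.20    -0.30     0.75]
Cofactors of I−A, C_ij = (−1)^(i+j)·(minor ij) (rows/columns in the sector order above):
  C_11 = (0.85)(0.75) − (-0.30)(-0.30) = 0.5475
  C_12 = −[(-0.40)(0.75) − (-0.30)(-0.20)] = 0.3600
  C_13 = (-0.40)(-0.30) − (0.85)(-0.20) = 0.2900
  C_21 = −[(-0.35)(0.75) − (-0.10)(-0.30)] = 0.2925
  C_22 = (0.90)(0.75) − (-0.10)(-0.20) = 0.6550
  C_23 = −[(0.90)(-0.30) − (-0.35)(-0.20)] = 0.3400
  C_31 = (-0.35)(-0.30) − (-0.10)(0.85) = 0.1900
  C_32 = −[(0.90)(-0.30) − (-0.10)(-0.40)] = 0.3100
  C_33 = (0.90)(0.85) − (-0.35)(-0.40) = 0.6250
det(I−A) = Σ_j (I−A)_1j·C_1j = (0.90)(0.5475) + (-0.35)(0.3600) + (-0.10)(0.2900) = 0.33775
adj(I−A) = Cᵀ =
  [ 0.5475   0.2925   0.1900]
  [ 0.3600   0.6550   0.3100]
  [ 0.2900   0.3400   0.6250]
(I − A)⁻¹ = adj(I−A) / det(I−A) ≈
  [   1.6210     0.8660     0.5625]
  [   1.0659     1.9393     0.9178]
  [   0.8586     1.0067     1.8505]
Δx = (I − A)⁻¹ Δd with Δd having -25 in the Sector 1 component and 0 elsewhere.
So Δx_1 = L_11 · (-25), where L_11 = adj(I−A)_11 / det(I−A) = 0.5475 / 0.33775.
Δx_1 = 0.5475 × (-25) / 0.33775 = -13.6875 / 0.33775 ≈ -40.5.

Δx_1 = -40.5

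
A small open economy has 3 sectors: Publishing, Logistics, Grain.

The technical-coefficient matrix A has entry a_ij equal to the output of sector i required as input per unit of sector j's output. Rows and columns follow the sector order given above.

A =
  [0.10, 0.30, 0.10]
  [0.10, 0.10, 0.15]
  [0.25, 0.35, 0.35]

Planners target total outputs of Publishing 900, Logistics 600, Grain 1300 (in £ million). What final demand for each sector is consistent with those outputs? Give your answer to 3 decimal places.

d_1 = 500.000, d_2 = 255.000, d_3 = 410.000

I − A =
  [   0.90    -0.30    -0.10]
  [  -0.10     0.90    -0.15]
  [  -0.25    -0.35     0.65]
d = (I − A) x:
  d_1 = (+0.90)·900 + (-0.30)·600 + (-0.10)·1300 = 500.000
  d_2 = (-0.10)·900 + (+0.90)·600 + (-0.15)·1300 = 255.000
  d_3 = (-0.25)·900 + (-0.35)·600 + (+0.65)·1300 = 410.000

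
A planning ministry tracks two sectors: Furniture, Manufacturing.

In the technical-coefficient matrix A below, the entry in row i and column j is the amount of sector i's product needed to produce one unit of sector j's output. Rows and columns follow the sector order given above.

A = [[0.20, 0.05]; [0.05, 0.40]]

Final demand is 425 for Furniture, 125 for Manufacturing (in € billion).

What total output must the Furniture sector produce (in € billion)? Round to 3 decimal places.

I − A =
  [   0.80    -0.05]
  [  -0.05     0.60]
det(I−A) = (0.80)(0.60) − (-0.05)(-0.05) = 0.4775
adj(I−A) = [[0.60, 0.05], [0.05, 0.80]]
(I − A)⁻¹ = adj(I−A) / det(I−A) ≈
  [   1.2565     0.1047]
  [   0.1047     1.6754]
x = (I − A)⁻¹ d = adj(I−A)·d / det(I−A), with det(I−A) = 0.4775:
  x_1 = (0.60·425 + 0.05·125) / 0.4775 = 261.25 / 0.4775 ≈ 547.120
  x_2 = (0.05·425 + 0.80·125) / 0.4775 = 121.25 / 0.4775 ≈ 253.927

x_1 = 547.120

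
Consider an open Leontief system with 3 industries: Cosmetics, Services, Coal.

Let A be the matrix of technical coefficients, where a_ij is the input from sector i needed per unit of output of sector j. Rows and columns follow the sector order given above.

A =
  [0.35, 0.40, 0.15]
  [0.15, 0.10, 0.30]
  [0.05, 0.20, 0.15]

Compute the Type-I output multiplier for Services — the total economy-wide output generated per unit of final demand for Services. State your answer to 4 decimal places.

m_2 = 2.7308

I − A =
  [   0.65    -0.40    -0.15]
  [  -0.15     0.90    -0.30]
  [  -0.05    -0.20     0.85]
Cofactors of I−A, C_ij = (−1)^(i+j)·(minor ij) (rows/columns in the sector order above):
  C_11 = (0.90)(0.85) − (-0.30)(-0.20) = 0.7050
  C_12 = −[(-0.15)(0.85) − (-0.30)(-0.05)] = 0.1425
  C_13 = (-0.15)(-0.20) − (0.90)(-0.05) = 0.0750
  C_21 = −[(-0.40)(0.85) − (-0.15)(-0.20)] = 0.3700
  C_22 = (0.65)(0.85) − (-0.15)(-0.05) = 0.5450
  C_23 = −[(0.65)(-0.20) − (-0.40)(-0.05)] = 0.1500
  C_31 = (-0.40)(-0.30) − (-0.15)(0.90) = 0.2550
  C_32 = −[(0.65)(-0.30) − (-0.15)(-0.15)] = 0.2175
  C_33 = (0.65)(0.90) − (-0.40)(-0.15) = 0.5250
det(I−A) = Σ_j (I−A)_1j·C_1j = (0.65)(0.7050) + (-0.40)(0.1425) + (-0.15)(0.0750) = 0.3900
adj(I−A) = Cᵀ =
  [ 0.7050   0.3700   0.2550]
  [ 0.1425   0.5450   0.2175]
  [ 0.0750   0.1500   0.5250]
(I − A)⁻¹ = adj(I−A) / det(I−A) ≈
  [   1.80769     0.94872     0.65385]
  [   0.36538     1.39744     0.55769]
  [   0.19231     0.38462     1.34615]
The output multiplier for sector j is the column-j sum of the Leontief inverse (I − A)⁻¹ = adj(I−A) / det(I−A).
Column 2 of adj(I−A): (0.3700, 0.5450, 0.1500); det(I−A) = 0.3900.
m_2 = (0.3700 + 0.5450 + 0.1500) / 0.3900 = 1.065 / 0.3900 ≈ 2.7308.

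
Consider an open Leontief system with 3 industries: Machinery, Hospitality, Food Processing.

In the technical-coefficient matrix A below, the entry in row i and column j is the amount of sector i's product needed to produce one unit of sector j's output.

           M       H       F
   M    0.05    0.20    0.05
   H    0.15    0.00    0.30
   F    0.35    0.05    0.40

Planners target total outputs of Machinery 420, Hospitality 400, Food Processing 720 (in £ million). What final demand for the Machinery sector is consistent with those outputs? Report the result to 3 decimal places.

I − A =
  [   0.95    -0.20    -0.05]
  [  -0.15     1.00    -0.30]
  [  -0.35    -0.05     0.60]
d = (I − A) x:
  d_M = (+0.95)·420 + (-0.20)·400 + (-0.05)·720 = 283.000
  d_H = (-0.15)·420 + (+1.00)·400 + (-0.30)·720 = 121.000
  d_F = (-0.35)·420 + (-0.05)·400 + (+0.60)·720 = 265.000

d_M = 283.000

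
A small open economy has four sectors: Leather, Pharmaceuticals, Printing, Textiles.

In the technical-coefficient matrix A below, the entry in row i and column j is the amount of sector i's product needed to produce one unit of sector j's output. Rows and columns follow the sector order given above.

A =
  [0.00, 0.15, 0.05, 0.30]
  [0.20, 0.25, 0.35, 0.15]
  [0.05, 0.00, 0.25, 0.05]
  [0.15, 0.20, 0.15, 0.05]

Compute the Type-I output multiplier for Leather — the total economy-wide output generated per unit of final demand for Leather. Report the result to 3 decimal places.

I − A =
  [   1.00    -0.15    -0.05    -0.30]
  [  -0.20     0.75    -0.35    -0.15]
  [  -0.05     0.00     0.75    -0.05]
  [  -0.15    -0.20    -0.15     0.95]
Compute the cofactors C_ij = (−1)^(i+j)·(3×3 minor ij) of I−A; the adjugate is their transpose:
adj(I−A) = Cᵀ =
  [ 0.502750   0.151250   0.142125   0.190125]
  [ 0.178250   0.666250   0.358875   0.180375]
  [ 0.041750   0.021250   0.604875   0.048375]
  [ 0.123500   0.167500   0.193500   0.535500]
det(I−A) = Σ_j (I−A)_1j·C_1j = (1.00)(0.502750) + (-0.15)(0.178250) + (-0.05)(0.041750) + (-0.30)(0.123500) = 0.436875
(I − A)⁻¹ = adj(I−A) / det(I−A) ≈
  [   1.1508     0.3462     0.3253     0.4352]
  [   0.4080     1.5250     0.8215     0.4129]
  [   0.0956     0.0486     1.3845     0.1107]
  [   0.2827     0.3834     0.4429     1.2258]
The output multiplier for sector j is the column-j sum of the Leontief inverse (I − A)⁻¹ = adj(I−A) / det(I−A).
Column 1 of adj(I−A): (0.502750, 0.178250, 0.041750, 0.123500); det(I−A) = 0.436875.
m_1 = (0.502750 + 0.178250 + 0.041750 + 0.123500) / 0.436875 = 0.84625 / 0.436875 ≈ 1.937.

m_1 = 1.937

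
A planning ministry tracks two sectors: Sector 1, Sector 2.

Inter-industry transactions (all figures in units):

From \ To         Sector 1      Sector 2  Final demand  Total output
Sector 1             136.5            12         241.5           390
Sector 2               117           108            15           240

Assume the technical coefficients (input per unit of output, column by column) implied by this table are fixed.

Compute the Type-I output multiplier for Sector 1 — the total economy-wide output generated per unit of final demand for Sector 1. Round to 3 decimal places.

Technical coefficients a_ij = z_ij / X_j:
  a_11 = 136.5/390 = 0.35, a_21 = 117/390 = 0.30
  a_12 = 12/240 = 0.05, a_22 = 108/240 = 0.45
I − A =
  [   0.65    -0.05]
  [  -0.30     0.55]
det(I−A) = (0.65)(0.55) − (-0.05)(-0.30) = 0.3425
adj(I−A) = [[0.55, 0.05], [0.30, 0.65]]
(I − A)⁻¹ = adj(I−A) / det(I−A) ≈
  [   1.6058     0.1460]
  [   0.8759     1.8978]
The output multiplier for sector j is the column-j sum of the Leontief inverse (I − A)⁻¹ = adj(I−A) / det(I−A).
Column 1 of adj(I−A): (0.55, 0.30); det(I−A) = 0.3425.
m_1 = (0.55 + 0.30) / 0.3425 = 0.85 / 0.3425 ≈ 2.482.

m_1 = 2.482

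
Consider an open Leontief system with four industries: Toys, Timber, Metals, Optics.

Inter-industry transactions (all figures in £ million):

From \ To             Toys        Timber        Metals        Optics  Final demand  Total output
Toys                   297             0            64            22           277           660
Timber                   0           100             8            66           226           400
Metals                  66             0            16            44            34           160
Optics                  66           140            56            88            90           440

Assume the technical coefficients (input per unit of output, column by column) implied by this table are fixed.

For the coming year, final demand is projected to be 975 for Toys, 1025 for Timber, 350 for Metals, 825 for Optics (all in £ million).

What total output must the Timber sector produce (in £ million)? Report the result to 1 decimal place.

x_2 = 1965.7

Technical coefficients a_ij = z_ij / X_j:
  a_11 = 297/660 = 0.45, a_21 = 0/660 = 0.00, a_31 = 66/660 = 0.10, a_41 = 66/660 = 0.10
  a_12 = 0/400 = 0.00, a_22 = 100/400 = 0.25, a_32 = 0/400 = 0.00, a_42 = 140/400 = 0.35
  a_13 = 64/160 = 0.40, a_23 = 8/160 = 0.05, a_33 = 16/160 = 0.10, a_43 = 56/160 = 0.35
  a_14 = 22/440 = 0.05, a_24 = 66/440 = 0.15, a_34 = 44/440 = 0.10, a_44 = 88/440 = 0.20
I − A =
  [   0.55     0.00    -0.40    -0.05]
  [   0.00     0.75    -0.05    -0.15]
  [  -0.10     0.00     0.90    -0.10]
  [  -0.10    -0.35    -0.35     0.80]
Compute the cofactors C_ij = (−1)^(i+j)·(3×3 minor ij) of I−A; the adjugate is their transpose:
adj(I−A) = Cᵀ =
  [ 0.464750   0.029750   0.233000   0.063750]
  [ 0.023250   0.334500   0.056625   0.071250]
  [ 0.062250   0.021000   0.297375   0.045000]
  [ 0.095500   0.159250   0.184000   0.341250]
det(I−A) = Σ_j (I−A)_1j·C_1j = (0.55)(0.464750) + (0.00)(0.023250) + (-0.40)(0.062250) + (-0.05)(0.095500) = 0.2259375
(I − A)⁻¹ = adj(I−A) / det(I−A) ≈
  [   2.0570     0.1317     1.0313     0.2822]
  [   0.1029     1.4805     0.2506     0.3154]
  [   0.2755     0.0929     1.3162     0.1992]
  [   0.4227     0.7048     0.8144     1.5104]
x = (I − A)⁻¹ d = adj(I−A)·d / det(I−A), with det(I−A) = 0.2259375:
  x_1 = (0.464750·975 + 0.029750·1025 + 0.233000·350 + 0.063750·825) / 0.2259375 = 617.76875 / 0.2259375 ≈ 2734.2
  x_2 = (0.023250·975 + 0.334500·1025 + 0.056625·350 + 0.071250·825) / 0.2259375 = 444.13125 / 0.2259375 ≈ 1965.7
  x_3 = (0.062250·975 + 0.021000·1025 + 0.297375·350 + 0.045000·825) / 0.2259375 = 223.425 / 0.2259375 ≈ 988.9
  x_4 = (0.095500·975 + 0.159250·1025 + 0.184000·350 + 0.341250·825) / 0.2259375 = 602.275 / 0.2259375 ≈ 2665.7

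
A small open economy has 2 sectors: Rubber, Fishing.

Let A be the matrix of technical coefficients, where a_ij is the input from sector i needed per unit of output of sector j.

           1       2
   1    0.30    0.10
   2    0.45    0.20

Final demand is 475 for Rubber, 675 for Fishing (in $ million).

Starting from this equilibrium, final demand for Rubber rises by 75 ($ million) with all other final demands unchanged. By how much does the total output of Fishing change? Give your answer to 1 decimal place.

I − A =
  [   0.70    -0.10]
  [  -0.45     0.80]
det(I−A) = (0.70)(0.80) − (-0.10)(-0.45) = 0.5150
adj(I−A) = [[0.80, 0.10], [0.45, 0.70]]
(I − A)⁻¹ = adj(I−A) / det(I−A) ≈
  [   1.5534     0.1942]
  [   0.8738     1.3592]
Δx = (I − A)⁻¹ Δd with Δd having +75 in the Rubber component and 0 elsewhere.
So Δx_2 = L_21 · (+75), where L_21 = adj(I−A)_21 / det(I−A) = 0.45 / 0.5150.
Δx_2 = 0.45 × (+75) / 0.5150 = 33.75 / 0.5150 ≈ 65.5.

Δx_2 = 65.5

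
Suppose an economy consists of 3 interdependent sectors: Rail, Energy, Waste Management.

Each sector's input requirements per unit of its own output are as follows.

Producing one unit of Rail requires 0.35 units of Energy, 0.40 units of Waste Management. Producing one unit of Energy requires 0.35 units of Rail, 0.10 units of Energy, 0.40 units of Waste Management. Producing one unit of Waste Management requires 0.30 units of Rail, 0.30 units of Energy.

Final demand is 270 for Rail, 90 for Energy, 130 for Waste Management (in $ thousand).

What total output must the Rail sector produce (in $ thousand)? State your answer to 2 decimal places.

x_1 = 648.01

I − A =
  [   1.00    -0.35    -0.30]
  [  -0.35     0.90    -0.30]
  [  -0.40    -0.40     1.00]
Cofactors of I−A, C_ij = (−1)^(i+j)·(minor ij) (rows/columns in the sector order above):
  C_11 = (0.90)(1.00) − (-0.30)(-0.40) = 0.7800
  C_12 = −[(-0.35)(1.00) − (-0.30)(-0.40)] = 0.4700
  C_13 = (-0.35)(-0.40) − (0.90)(-0.40) = 0.5000
  C_21 = −[(-0.35)(1.00) − (-0.30)(-0.40)] = 0.4700
  C_22 = (1.00)(1.00) − (-0.30)(-0.40) = 0.8800
  C_23 = −[(1.00)(-0.40) − (-0.35)(-0.40)] = 0.5400
  C_31 = (-0.35)(-0.30) − (-0.30)(0.90) = 0.3750
  C_32 = −[(1.00)(-0.30) − (-0.30)(-0.35)] = 0.4050
  C_33 = (1.00)(0.90) − (-0.35)(-0.35) = 0.7775
det(I−A) = Σ_j (I−A)_1j·C_1j = (1.00)(0.7800) + (-0.35)(0.4700) + (-0.30)(0.5000) = 0.4655
adj(I−A) = Cᵀ =
  [ 0.7800   0.4700   0.3750]
  [ 0.4700   0.8800   0.4050]
  [ 0.5000   0.5400   0.7775]
(I − A)⁻¹ = adj(I−A) / det(I−A) ≈
  [   1.6756     1.0097     0.8056]
  [   1.0097     1.8904     0.8700]
  [   1.0741     1.1600     1.6702]
x = (I − A)⁻¹ d = adj(I−A)·d / det(I−A), with det(I−A) = 0.4655:
  x_1 = (0.7800·270 + 0.4700·90 + 0.3750·130) / 0.4655 = 301.65 / 0.4655 ≈ 648.01
  x_2 = (0.4700·270 + 0.8800·90 + 0.4050·130) / 0.4655 = 258.75 / 0.4655 ≈ 555.85
  x_3 = (0.5000·270 + 0.5400·90 + 0.7775·130) / 0.4655 = 284.675 / 0.4655 ≈ 611.55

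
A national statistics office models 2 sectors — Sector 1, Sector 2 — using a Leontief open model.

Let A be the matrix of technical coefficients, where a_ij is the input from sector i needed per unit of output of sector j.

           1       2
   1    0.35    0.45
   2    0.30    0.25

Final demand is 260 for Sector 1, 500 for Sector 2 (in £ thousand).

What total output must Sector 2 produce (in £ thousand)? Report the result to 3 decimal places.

x_2 = 1143.262

I − A =
  [   0.65    -0.45]
  [  -0.30     0.75]
det(I−A) = (0.65)(0.75) − (-0.45)(-0.30) = 0.3525
adj(I−A) = [[0.75, 0.45], [0.30, 0.65]]
(I − A)⁻¹ = adj(I−A) / det(I−A) ≈
  [   2.1277     1.2766]
  [   0.8511     1.8440]
x = (I − A)⁻¹ d = adj(I−A)·d / det(I−A), with det(I−A) = 0.3525:
  x_1 = (0.75·260 + 0.45·500) / 0.3525 = 420.00 / 0.3525 ≈ 1191.489
  x_2 = (0.30·260 + 0.65·500) / 0.3525 = 403.00 / 0.3525 ≈ 1143.262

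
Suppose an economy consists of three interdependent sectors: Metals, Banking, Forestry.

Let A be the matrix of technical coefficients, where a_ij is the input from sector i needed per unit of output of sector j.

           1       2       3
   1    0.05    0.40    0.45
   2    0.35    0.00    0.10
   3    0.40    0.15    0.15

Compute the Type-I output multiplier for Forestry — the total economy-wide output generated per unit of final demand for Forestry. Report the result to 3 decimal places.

m_3 = 3.415

I − A =
  [   0.95    -0.40    -0.45]
  [  -0.35     1.00    -0.10]
  [  -0.40    -0.15     0.85]
Cofactors of I−A, C_ij = (−1)^(i+j)·(minor ij) (rows/columns in the sector order above):
  C_11 = (1.00)(0.85) − (-0.10)(-0.15) = 0.8350
  C_12 = −[(-0.35)(0.85) − (-0.10)(-0.40)] = 0.3375
  C_13 = (-0.35)(-0.15) − (1.00)(-0.40) = 0.4525
  C_21 = −[(-0.40)(0.85) − (-0.45)(-0.15)] = 0.4075
  C_22 = (0.95)(0.85) − (-0.45)(-0.40) = 0.6275
  C_23 = −[(0.95)(-0.15) − (-0.40)(-0.40)] = 0.3025
  C_31 = (-0.40)(-0.10) − (-0.45)(1.00) = 0.4900
  C_32 = −[(0.95)(-0.10) − (-0.45)(-0.35)] = 0.2525
  C_33 = (0.95)(1.00) − (-0.40)(-0.35) = 0.8100
det(I−A) = Σ_j (I−A)_1j·C_1j = (0.95)(0.8350) + (-0.40)(0.3375) + (-0.45)(0.4525) = 0.454625
adj(I−A) = Cᵀ =
  [ 0.8350   0.4075   0.4900]
  [ 0.3375   0.6275   0.2525]
  [ 0.4525   0.3025   0.8100]
(I − A)⁻¹ = adj(I−A) / det(I−A) ≈
  [   1.8367     0.8963     1.0778]
  [   0.7424     1.3803     0.5554]
  [   0.9953     0.6654     1.7817]
The output multiplier for sector j is the column-j sum of the Leontief inverse (I − A)⁻¹ = adj(I−A) / det(I−A).
Column 3 of adj(I−A): (0.4900, 0.2525, 0.8100); det(I−A) = 0.454625.
m_3 = (0.4900 + 0.2525 + 0.8100) / 0.454625 = 1.5525 / 0.454625 ≈ 3.415.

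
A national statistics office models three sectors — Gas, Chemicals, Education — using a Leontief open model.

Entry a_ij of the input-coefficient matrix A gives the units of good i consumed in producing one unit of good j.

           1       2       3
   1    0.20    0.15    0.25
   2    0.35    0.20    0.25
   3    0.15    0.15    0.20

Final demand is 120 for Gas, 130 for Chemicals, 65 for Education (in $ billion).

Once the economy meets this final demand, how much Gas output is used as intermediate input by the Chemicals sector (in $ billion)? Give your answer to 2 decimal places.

I − A =
  [   0.80    -0.15    -0.25]
  [  -0.35     0.80    -0.25]
  [  -0.15    -0.15     0.80]
Cofactors of I−A, C_ij = (−1)^(i+j)·(minor ij) (rows/columns in the sector order above):
  C_11 = (0.80)(0.80) − (-0.25)(-0.15) = 0.6025
  C_12 = −[(-0.35)(0.80) − (-0.25)(-0.15)] = 0.3175
  C_13 = (-0.35)(-0.15) − (0.80)(-0.15) = 0.1725
  C_21 = −[(-0.15)(0.80) − (-0.25)(-0.15)] = 0.1575
  C_22 = (0.80)(0.80) − (-0.25)(-0.15) = 0.6025
  C_23 = −[(0.80)(-0.15) − (-0.15)(-0.15)] = 0.1425
  C_31 = (-0.15)(-0.25) − (-0.25)(0.80) = 0.2375
  C_32 = −[(0.80)(-0.25) − (-0.25)(-0.35)] = 0.2875
  C_33 = (0.80)(0.80) − (-0.15)(-0.35) = 0.5875
det(I−A) = Σ_j (I−A)_1j·C_1j = (0.80)(0.6025) + (-0.15)(0.3175) + (-0.25)(0.1725) = 0.39125
adj(I−A) = Cᵀ =
  [ 0.6025   0.1575   0.2375]
  [ 0.3175   0.6025   0.2875]
  [ 0.1725   0.1425   0.5875]
(I − A)⁻¹ = adj(I−A) / det(I−A) ≈
  [   1.5399     0.4026     0.6070]
  [   0.8115     1.5399     0.7348]
  [   0.4409     0.3642     1.5016]
First solve x = (I − A)⁻¹ d = adj(I−A)·d / det(I−A); in particular x_2 = (0.3175·120 + 0.6025·130 + 0.2875·65) / 0.39125 = 135.1125 / 0.39125 ≈ 345.3355.
Intermediate flow from 1 to 2: z_12 = a_12 · x_2 = 0.15 × 135.1125 / 0.39125 = 20.266875 / 0.39125 ≈ 51.80.

z_12 = 51.80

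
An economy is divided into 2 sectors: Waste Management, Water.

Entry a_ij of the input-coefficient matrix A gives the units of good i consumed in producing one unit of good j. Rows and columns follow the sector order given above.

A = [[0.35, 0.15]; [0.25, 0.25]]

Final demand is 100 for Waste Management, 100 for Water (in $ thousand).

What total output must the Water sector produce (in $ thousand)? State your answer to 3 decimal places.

I − A =
  [   0.65    -0.15]
  [  -0.25     0.75]
det(I−A) = (0.65)(0.75) − (-0.15)(-0.25) = 0.4500
adj(I−A) = [[0.75, 0.15], [0.25, 0.65]]
(I − A)⁻¹ = adj(I−A) / det(I−A) ≈
  [   1.6667     0.3333]
  [   0.5556     1.4444]
x = (I − A)⁻¹ d = adj(I−A)·d / det(I−A), with det(I−A) = 0.4500:
  x_1 = (0.75·100 + 0.15·100) / 0.4500 = 90.00 / 0.4500 = 200.000
  x_2 = (0.25·100 + 0.65·100) / 0.4500 = 90.00 / 0.4500 = 200.000

x_2 = 200.000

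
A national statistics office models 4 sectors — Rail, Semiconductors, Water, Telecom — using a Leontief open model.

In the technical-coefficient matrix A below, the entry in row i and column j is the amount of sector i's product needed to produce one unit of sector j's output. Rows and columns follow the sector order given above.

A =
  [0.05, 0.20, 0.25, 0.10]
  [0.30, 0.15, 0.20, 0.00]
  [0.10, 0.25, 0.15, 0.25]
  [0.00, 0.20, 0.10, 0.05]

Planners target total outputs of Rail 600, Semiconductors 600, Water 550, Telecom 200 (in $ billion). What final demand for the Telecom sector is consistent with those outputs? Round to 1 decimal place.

I − A =
  [   0.95    -0.20    -0.25    -0.10]
  [  -0.30     0.85    -0.20     0.00]
  [  -0.10    -0.25     0.85    -0.25]
  [   0.00    -0.20    -0.10     0.95]
d = (I − A) x:
  d_R = (+0.95)·600 + (-0.20)·600 + (-0.25)·550 + (-0.10)·200 = 292.5
  d_S = (-0.30)·600 + (+0.85)·600 + (-0.20)·550 + (+0.00)·200 = 220.0
  d_W = (-0.10)·600 + (-0.25)·600 + (+0.85)·550 + (-0.25)·200 = 207.5
  d_T = (+0.00)·600 + (-0.20)·600 + (-0.10)·550 + (+0.95)·200 = 15.0

d_T = 15.0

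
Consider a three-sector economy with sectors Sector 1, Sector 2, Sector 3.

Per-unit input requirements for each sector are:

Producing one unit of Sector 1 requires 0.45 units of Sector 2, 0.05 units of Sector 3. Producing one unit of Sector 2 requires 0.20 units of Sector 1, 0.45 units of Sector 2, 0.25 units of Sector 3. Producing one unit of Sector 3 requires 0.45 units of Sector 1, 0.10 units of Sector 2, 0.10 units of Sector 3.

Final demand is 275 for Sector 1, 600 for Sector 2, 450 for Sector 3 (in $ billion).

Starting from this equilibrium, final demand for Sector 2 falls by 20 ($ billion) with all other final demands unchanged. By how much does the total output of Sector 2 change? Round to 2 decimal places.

Δx_2 = -54.00

I − A =
  [   1.00    -0.20    -0.45]
  [  -0.45     0.55    -0.10]
  [  -0.05    -0.25     0.90]
Cofactors of I−A, C_ij = (−1)^(i+j)·(minor ij) (rows/columns in the sector order above):
  C_11 = (0.55)(0.90) − (-0.10)(-0.25) = 0.4700
  C_12 = −[(-0.45)(0.90) − (-0.10)(-0.05)] = 0.4100
  C_13 = (-0.45)(-0.25) − (0.55)(-0.05) = 0.1400
  C_21 = −[(-0.20)(0.90) − (-0.45)(-0.25)] = 0.2925
  C_22 = (1.00)(0.90) − (-0.45)(-0.05) = 0.8775
  C_23 = −[(1.00)(-0.25) − (-0.20)(-0.05)] = 0.2600
  C_31 = (-0.20)(-0.10) − (-0.45)(0.55) = 0.2675
  C_32 = −[(1.00)(-0.10) − (-0.45)(-0.45)] = 0.3025
  C_33 = (1.00)(0.55) − (-0.20)(-0.45) = 0.4600
det(I−A) = Σ_j (I−A)_1j·C_1j = (1.00)(0.4700) + (-0.20)(0.4100) + (-0.45)(0.1400) = 0.3250
adj(I−A) = Cᵀ =
  [ 0.4700   0.2925   0.2675]
  [ 0.4100   0.8775   0.3025]
  [ 0.1400   0.2600   0.4600]
(I − A)⁻¹ = adj(I−A) / det(I−A) ≈
  [   1.4462     0.9000     0.8231]
  [   1.2615     2.7000     0.9308]
  [   0.4308     0.8000     1.4154]
Δx = (I − A)⁻¹ Δd with Δd having -20 in the Sector 2 component and 0 elsewhere.
So Δx_2 = L_22 · (-20), where L_22 = adj(I−A)_22 / det(I−A) = 0.8775 / 0.3250.
Δx_2 = 0.8775 × (-20) / 0.3250 = -17.55 / 0.3250 = -54.00.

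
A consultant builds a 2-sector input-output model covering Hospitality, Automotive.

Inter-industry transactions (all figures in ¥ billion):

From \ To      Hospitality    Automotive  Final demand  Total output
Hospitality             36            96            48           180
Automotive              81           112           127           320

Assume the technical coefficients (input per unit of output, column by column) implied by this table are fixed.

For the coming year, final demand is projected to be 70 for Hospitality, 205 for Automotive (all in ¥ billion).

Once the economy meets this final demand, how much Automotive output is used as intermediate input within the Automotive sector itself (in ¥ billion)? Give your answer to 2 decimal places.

z_AA = 177.73

Technical coefficients a_ij = z_ij / X_j:
  a_HH = 36/180 = 0.20, a_AH = 81/180 = 0.45
  a_HA = 96/320 = 0.30, a_AA = 112/320 = 0.35
I − A =
  [   0.80    -0.30]
  [  -0.45     0.65]
det(I−A) = (0.80)(0.65) − (-0.30)(-0.45) = 0.3850
adj(I−A) = [[0.65, 0.30], [0.45, 0.80]]
(I − A)⁻¹ = adj(I−A) / det(I−A) ≈
  [   1.6883     0.7792]
  [   1.1688     2.0779]
First solve x = (I − A)⁻¹ d = adj(I−A)·d / det(I−A); in particular x_A = (0.45·70 + 0.80·205) / 0.3850 = 195.50 / 0.3850 ≈ 507.7922.
Intermediate flow from A to A: z_AA = a_AA · x_A = 0.35 × 195.50 / 0.3850 = 68.425 / 0.3850 ≈ 177.73.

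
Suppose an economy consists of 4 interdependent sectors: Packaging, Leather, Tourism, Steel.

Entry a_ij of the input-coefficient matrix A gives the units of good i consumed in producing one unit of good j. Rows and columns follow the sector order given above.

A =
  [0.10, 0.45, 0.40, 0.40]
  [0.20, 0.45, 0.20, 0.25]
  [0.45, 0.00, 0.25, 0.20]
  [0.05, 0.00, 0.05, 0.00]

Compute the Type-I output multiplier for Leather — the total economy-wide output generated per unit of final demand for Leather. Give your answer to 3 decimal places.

m_L = 7.474

I − A =
  [   0.90    -0.45    -0.40    -0.40]
  [  -0.20     0.55    -0.20    -0.25]
  [  -0.45     0.00     0.75    -0.20]
  [  -0.05     0.00    -0.05     1.00]
Compute the cofactors C_ij = (−1)^(i+j)·(3×3 minor ij) of I−A; the adjugate is their transpose:
adj(I−A) = Cᵀ =
  [ 0.407000   0.333000   0.326625   0.311375]
  [ 0.255000   0.458000   0.276250   0.271750]
  [ 0.253000   0.207000   0.388375   0.230625]
  [ 0.033000   0.027000   0.035750   0.164250]
det(I−A) = Σ_j (I−A)_1j·C_1j = (0.90)(0.407000) + (-0.45)(0.255000) + (-0.40)(0.253000) + (-0.40)(0.033000) = 0.13715
(I − A)⁻¹ = adj(I−A) / det(I−A) ≈
  [   2.9676     2.4280     2.3815     2.2703]
  [   1.8593     3.3394     2.0142     1.9814]
  [   1.8447     1.5093     2.8318     1.6816]
  [   0.2406     0.1969     0.2607     1.1976]
The output multiplier for sector j is the column-j sum of the Leontief inverse (I − A)⁻¹ = adj(I−A) / det(I−A).
Column L of adj(I−A): (0.333000, 0.458000, 0.207000, 0.027000); det(I−A) = 0.13715.
m_L = (0.333000 + 0.458000 + 0.207000 + 0.027000) / 0.13715 = 1.025 / 0.13715 ≈ 7.474.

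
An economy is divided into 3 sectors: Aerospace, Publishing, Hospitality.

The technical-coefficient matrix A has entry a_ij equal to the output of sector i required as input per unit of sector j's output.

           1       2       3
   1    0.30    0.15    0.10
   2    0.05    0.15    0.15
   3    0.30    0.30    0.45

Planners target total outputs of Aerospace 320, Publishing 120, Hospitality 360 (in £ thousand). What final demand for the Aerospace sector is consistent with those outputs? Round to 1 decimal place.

I − A =
  [   0.70    -0.15    -0.10]
  [  -0.05     0.85    -0.15]
  [  -0.30    -0.30     0.55]
d = (I − A) x:
  d_1 = (+0.70)·320 + (-0.15)·120 + (-0.10)·360 = 170.0
  d_2 = (-0.05)·320 + (+0.85)·120 + (-0.15)·360 = 32.0
  d_3 = (-0.30)·320 + (-0.30)·120 + (+0.55)·360 = 66.0

d_1 = 170.0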